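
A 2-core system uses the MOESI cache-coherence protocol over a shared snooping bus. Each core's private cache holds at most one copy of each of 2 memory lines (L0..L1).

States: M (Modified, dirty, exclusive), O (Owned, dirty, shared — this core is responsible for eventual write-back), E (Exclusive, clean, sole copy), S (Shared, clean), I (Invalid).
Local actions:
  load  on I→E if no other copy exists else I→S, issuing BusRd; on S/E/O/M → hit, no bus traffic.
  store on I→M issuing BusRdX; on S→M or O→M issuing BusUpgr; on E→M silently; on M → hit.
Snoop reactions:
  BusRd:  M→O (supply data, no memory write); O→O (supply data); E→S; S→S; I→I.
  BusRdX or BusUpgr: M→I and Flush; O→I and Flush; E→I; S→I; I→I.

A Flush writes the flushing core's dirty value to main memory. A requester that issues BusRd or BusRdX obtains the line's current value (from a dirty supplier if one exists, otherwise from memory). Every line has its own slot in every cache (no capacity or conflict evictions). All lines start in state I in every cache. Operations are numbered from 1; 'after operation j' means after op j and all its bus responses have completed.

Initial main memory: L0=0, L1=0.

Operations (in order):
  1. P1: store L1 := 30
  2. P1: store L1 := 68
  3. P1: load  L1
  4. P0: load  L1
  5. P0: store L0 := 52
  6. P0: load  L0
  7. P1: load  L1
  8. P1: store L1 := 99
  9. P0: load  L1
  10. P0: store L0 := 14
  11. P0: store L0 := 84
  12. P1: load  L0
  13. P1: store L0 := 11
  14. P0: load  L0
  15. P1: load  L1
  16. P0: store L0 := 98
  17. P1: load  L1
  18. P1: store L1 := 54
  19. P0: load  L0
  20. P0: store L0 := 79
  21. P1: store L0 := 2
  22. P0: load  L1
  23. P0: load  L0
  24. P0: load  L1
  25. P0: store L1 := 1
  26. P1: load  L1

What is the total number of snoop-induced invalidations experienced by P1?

invalidations = 2

1. P1: store L1 := 30  bus=[BusRdX]  L1: P0=I P1=M  mem[L1]=0
2. P1: store L1 := 68  bus=[-]  L1: P0=I P1=M  mem[L1]=0
3. P1: load  L1  bus=[-]  L1: P0=I P1=M  mem[L1]=0
4. P0: load  L1  bus=[BusRd]  L1: P0=S P1=O  mem[L1]=0
5. P0: store L0 := 52  bus=[BusRdX]  L0: P0=M P1=I  mem[L0]=0
6. P0: load  L0  bus=[-]  L0: P0=M P1=I  mem[L0]=0
7. P1: load  L1  bus=[-]  L1: P0=S P1=O  mem[L1]=0
8. P1: store L1 := 99  bus=[BusUpgr]  L1: P0=I P1=M  mem[L1]=0
9. P0: load  L1  bus=[BusRd]  L1: P0=S P1=O  mem[L1]=0
10. P0: store L0 := 14  bus=[-]  L0: P0=M P1=I  mem[L0]=0
11. P0: store L0 := 84  bus=[-]  L0: P0=M P1=I  mem[L0]=0
12. P1: load  L0  bus=[BusRd]  L0: P0=O P1=S  mem[L0]=0
13. P1: store L0 := 11  bus=[BusUpgr,Flush]  L0: P0=I P1=M  mem[L0]=84
14. P0: load  L0  bus=[BusRd]  L0: P0=S P1=O  mem[L0]=84
15. P1: load  L1  bus=[-]  L1: P0=S P1=O  mem[L1]=0
16. P0: store L0 := 98  bus=[BusUpgr,Flush]  L0: P0=M P1=I  mem[L0]=11
17. P1: load  L1  bus=[-]  L1: P0=S P1=O  mem[L1]=0
18. P1: store L1 := 54  bus=[BusUpgr]  L1: P0=I P1=M  mem[L1]=0
19. P0: load  L0  bus=[-]  L0: P0=M P1=I  mem[L0]=11
20. P0: store L0 := 79  bus=[-]  L0: P0=M P1=I  mem[L0]=11
21. P1: store L0 := 2  bus=[BusRdX,Flush]  L0: P0=I P1=M  mem[L0]=79
22. P0: load  L1  bus=[BusRd]  L1: P0=S P1=O  mem[L1]=0
23. P0: load  L0  bus=[BusRd]  L0: P0=S P1=O  mem[L0]=79
24. P0: load  L1  bus=[-]  L1: P0=S P1=O  mem[L1]=0
25. P0: store L1 := 1  bus=[BusUpgr,Flush]  L1: P0=M P1=I  mem[L1]=54
26. P1: load  L1  bus=[BusRd]  L1: P0=O P1=S  mem[L1]=54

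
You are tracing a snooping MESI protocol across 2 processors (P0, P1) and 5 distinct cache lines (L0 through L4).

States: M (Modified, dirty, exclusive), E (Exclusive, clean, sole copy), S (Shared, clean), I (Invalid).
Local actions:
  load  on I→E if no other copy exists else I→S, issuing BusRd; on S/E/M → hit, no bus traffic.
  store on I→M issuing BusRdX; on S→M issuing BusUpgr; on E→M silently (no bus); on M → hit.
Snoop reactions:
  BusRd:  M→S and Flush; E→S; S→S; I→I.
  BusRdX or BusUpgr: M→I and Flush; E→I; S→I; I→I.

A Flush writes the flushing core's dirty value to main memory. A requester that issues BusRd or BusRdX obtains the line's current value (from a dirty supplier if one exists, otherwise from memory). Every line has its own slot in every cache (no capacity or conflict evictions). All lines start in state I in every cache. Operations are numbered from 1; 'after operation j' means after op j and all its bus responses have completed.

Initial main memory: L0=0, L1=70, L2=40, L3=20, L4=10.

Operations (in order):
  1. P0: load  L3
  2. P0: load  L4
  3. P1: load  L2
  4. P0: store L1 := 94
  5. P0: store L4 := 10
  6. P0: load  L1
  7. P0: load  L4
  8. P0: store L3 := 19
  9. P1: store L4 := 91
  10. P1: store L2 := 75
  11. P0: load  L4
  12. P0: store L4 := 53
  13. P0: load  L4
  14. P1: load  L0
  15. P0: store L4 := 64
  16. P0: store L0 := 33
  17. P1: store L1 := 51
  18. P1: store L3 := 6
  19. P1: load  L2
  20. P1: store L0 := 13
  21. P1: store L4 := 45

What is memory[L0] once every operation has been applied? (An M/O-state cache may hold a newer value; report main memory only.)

memory[L0] = 33

1. P0: load  L3  bus=[BusRd]  L3: P0=E P1=I  mem[L3]=20
2. P0: load  L4  bus=[BusRd]  L4: P0=E P1=I  mem[L4]=10
3. P1: load  L2  bus=[BusRd]  L2: P0=I P1=E  mem[L2]=40
4. P0: store L1 := 94  bus=[BusRdX]  L1: P0=M P1=I  mem[L1]=70
5. P0: store L4 := 10  bus=[-]  L4: P0=M P1=I  mem[L4]=10
6. P0: load  L1  bus=[-]  L1: P0=M P1=I  mem[L1]=70
7. P0: load  L4  bus=[-]  L4: P0=M P1=I  mem[L4]=10
8. P0: store L3 := 19  bus=[-]  L3: P0=M P1=I  mem[L3]=20
9. P1: store L4 := 91  bus=[BusRdX,Flush]  L4: P0=I P1=M  mem[L4]=10
10. P1: store L2 := 75  bus=[-]  L2: P0=I P1=M  mem[L2]=40
11. P0: load  L4  bus=[BusRd,Flush]  L4: P0=S P1=S  mem[L4]=91
12. P0: store L4 := 53  bus=[BusUpgr]  L4: P0=M P1=I  mem[L4]=91
13. P0: load  L4  bus=[-]  L4: P0=M P1=I  mem[L4]=91
14. P1: load  L0  bus=[BusRd]  L0: P0=I P1=E  mem[L0]=0
15. P0: store L4 := 64  bus=[-]  L4: P0=M P1=I  mem[L4]=91
16. P0: store L0 := 33  bus=[BusRdX]  L0: P0=M P1=I  mem[L0]=0
17. P1: store L1 := 51  bus=[BusRdX,Flush]  L1: P0=I P1=M  mem[L1]=94
18. P1: store L3 := 6  bus=[BusRdX,Flush]  L3: P0=I P1=M  mem[L3]=19
19. P1: load  L2  bus=[-]  L2: P0=I P1=M  mem[L2]=40
20. P1: store L0 := 13  bus=[BusRdX,Flush]  L0: P0=I P1=M  mem[L0]=33
21. P1: store L4 := 45  bus=[BusRdX,Flush]  L4: P0=I P1=M  mem[L4]=64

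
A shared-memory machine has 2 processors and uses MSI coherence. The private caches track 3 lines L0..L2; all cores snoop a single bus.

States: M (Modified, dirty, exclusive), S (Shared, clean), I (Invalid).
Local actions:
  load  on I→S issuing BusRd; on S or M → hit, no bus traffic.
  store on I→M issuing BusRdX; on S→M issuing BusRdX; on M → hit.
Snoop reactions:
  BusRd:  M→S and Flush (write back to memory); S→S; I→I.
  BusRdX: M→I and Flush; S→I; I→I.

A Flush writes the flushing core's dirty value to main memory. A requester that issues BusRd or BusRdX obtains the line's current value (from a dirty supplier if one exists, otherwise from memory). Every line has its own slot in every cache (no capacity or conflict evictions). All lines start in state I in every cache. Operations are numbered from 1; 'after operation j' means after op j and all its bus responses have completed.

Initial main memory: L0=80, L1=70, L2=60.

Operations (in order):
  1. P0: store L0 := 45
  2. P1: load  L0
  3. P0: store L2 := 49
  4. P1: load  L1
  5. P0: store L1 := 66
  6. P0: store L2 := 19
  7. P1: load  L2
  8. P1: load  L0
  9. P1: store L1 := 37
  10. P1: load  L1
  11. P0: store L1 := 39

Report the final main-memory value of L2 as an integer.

1. P0: store L0 := 45  bus=[BusRdX]  L0: P0=M P1=I  mem[L0]=80
2. P1: load  L0  bus=[BusRd,Flush]  L0: P0=S P1=S  mem[L0]=45
3. P0: store L2 := 49  bus=[BusRdX]  L2: P0=M P1=I  mem[L2]=60
4. P1: load  L1  bus=[BusRd]  L1: P0=I P1=S  mem[L1]=70
5. P0: store L1 := 66  bus=[BusRdX]  L1: P0=M P1=I  mem[L1]=70
6. P0: store L2 := 19  bus=[-]  L2: P0=M P1=I  mem[L2]=60
7. P1: load  L2  bus=[BusRd,Flush]  L2: P0=S P1=S  mem[L2]=19
8. P1: load  L0  bus=[-]  L0: P0=S P1=S  mem[L0]=45
9. P1: store L1 := 37  bus=[BusRdX,Flush]  L1: P0=I P1=M  mem[L1]=66
10. P1: load  L1  bus=[-]  L1: P0=I P1=M  mem[L1]=66
11. P0: store L1 := 39  bus=[BusRdX,Flush]  L1: P0=M P1=I  mem[L1]=37

memory[L2] = 19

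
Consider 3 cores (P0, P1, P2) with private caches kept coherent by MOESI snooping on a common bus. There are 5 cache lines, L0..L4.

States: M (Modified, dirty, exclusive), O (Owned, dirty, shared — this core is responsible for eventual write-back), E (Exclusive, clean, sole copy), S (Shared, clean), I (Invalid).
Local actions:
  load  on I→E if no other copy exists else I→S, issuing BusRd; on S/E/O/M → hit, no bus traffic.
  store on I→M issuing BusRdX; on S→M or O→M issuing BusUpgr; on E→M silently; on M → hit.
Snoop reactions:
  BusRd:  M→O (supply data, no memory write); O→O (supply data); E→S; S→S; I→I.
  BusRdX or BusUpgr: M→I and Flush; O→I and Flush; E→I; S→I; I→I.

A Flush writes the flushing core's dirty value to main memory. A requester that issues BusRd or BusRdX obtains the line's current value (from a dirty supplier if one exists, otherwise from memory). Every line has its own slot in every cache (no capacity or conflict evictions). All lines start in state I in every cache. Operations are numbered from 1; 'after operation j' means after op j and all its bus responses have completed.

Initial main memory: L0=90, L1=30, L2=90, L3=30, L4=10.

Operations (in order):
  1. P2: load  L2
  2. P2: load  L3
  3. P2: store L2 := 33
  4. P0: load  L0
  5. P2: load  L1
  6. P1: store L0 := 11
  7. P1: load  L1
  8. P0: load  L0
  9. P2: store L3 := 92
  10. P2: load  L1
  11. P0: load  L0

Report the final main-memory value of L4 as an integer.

memory[L4] = 10

1. P2: load  L2  bus=[BusRd]  L2: P0=I P1=I P2=E  mem[L2]=90
2. P2: load  L3  bus=[BusRd]  L3: P0=I P1=I P2=E  mem[L3]=30
3. P2: store L2 := 33  bus=[-]  L2: P0=I P1=I P2=M  mem[L2]=90
4. P0: load  L0  bus=[BusRd]  L0: P0=E P1=I P2=I  mem[L0]=90
5. P2: load  L1  bus=[BusRd]  L1: P0=I P1=I P2=E  mem[L1]=30
6. P1: store L0 := 11  bus=[BusRdX]  L0: P0=I P1=M P2=I  mem[L0]=90
7. P1: load  L1  bus=[BusRd]  L1: P0=I P1=S P2=S  mem[L1]=30
8. P0: load  L0  bus=[BusRd]  L0: P0=S P1=O P2=I  mem[L0]=90
9. P2: store L3 := 92  bus=[-]  L3: P0=I P1=I P2=M  mem[L3]=30
10. P2: load  L1  bus=[-]  L1: P0=I P1=S P2=S  mem[L1]=30
11. P0: load  L0  bus=[-]  L0: P0=S P1=O P2=I  mem[L0]=90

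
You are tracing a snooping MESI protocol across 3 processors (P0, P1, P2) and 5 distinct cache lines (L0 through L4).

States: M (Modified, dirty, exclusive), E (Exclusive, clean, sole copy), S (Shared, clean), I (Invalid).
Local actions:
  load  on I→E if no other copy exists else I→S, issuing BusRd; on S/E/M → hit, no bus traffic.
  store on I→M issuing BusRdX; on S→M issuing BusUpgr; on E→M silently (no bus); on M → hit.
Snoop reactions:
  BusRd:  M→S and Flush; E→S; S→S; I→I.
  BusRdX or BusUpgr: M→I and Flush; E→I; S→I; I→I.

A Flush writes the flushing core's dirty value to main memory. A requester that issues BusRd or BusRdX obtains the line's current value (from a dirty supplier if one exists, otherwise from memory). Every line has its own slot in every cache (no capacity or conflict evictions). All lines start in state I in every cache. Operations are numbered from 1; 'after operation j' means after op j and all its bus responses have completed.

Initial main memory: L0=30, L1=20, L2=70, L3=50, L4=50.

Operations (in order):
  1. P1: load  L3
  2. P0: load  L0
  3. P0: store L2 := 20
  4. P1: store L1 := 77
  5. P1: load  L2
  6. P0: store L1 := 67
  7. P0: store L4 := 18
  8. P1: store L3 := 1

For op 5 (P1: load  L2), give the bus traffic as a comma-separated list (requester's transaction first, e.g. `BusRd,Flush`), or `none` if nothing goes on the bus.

bus = BusRd,Flush

  op1 P1: load  L3 → I/E/I on L3; bus BusRd; mem=50
  op2 P0: load  L0 → E/I/I on L0; bus BusRd; mem=30
  op3 P0: store L2 := 20 → M/I/I on L2; bus BusRdX; mem=70
  op4 P1: store L1 := 77 → I/M/I on L1; bus BusRdX; mem=20
  op5 P1: load  L2 → S/S/I on L2; bus BusRd Flush; mem=20
  op6 P0: store L1 := 67 → M/I/I on L1; bus BusRdX Flush; mem=77
  op7 P0: store L4 := 18 → M/I/I on L4; bus BusRdX; mem=50
  op8 P1: store L3 := 1 → I/M/I on L3; bus (none); mem=50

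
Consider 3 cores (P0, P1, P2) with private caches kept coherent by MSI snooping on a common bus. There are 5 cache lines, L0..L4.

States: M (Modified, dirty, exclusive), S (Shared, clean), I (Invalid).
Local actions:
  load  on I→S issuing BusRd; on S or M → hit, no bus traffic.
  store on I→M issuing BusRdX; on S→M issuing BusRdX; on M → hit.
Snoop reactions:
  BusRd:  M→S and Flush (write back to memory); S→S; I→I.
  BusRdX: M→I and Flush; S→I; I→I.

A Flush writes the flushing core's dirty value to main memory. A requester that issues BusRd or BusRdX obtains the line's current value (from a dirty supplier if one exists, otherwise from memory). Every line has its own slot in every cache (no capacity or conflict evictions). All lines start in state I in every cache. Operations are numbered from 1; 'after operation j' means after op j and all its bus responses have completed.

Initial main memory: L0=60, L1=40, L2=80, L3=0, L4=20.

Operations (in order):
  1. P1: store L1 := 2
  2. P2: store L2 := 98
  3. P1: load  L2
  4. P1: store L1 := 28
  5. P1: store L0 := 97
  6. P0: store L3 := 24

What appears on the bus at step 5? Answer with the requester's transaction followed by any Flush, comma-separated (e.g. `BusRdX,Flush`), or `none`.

  op1 P1: store L1 := 2 → I/M/I on L1; bus BusRdX; mem=40
  op2 P2: store L2 := 98 → I/I/M on L2; bus BusRdX; mem=80
  op3 P1: load  L2 → I/S/S on L2; bus BusRd Flush; mem=98
  op4 P1: store L1 := 28 → I/M/I on L1; bus (none); mem=40
  op5 P1: store L0 := 97 → I/M/I on L0; bus BusRdX; mem=60
  op6 P0: store L3 := 24 → M/I/I on L3; bus BusRdX; mem=0

bus = BusRdX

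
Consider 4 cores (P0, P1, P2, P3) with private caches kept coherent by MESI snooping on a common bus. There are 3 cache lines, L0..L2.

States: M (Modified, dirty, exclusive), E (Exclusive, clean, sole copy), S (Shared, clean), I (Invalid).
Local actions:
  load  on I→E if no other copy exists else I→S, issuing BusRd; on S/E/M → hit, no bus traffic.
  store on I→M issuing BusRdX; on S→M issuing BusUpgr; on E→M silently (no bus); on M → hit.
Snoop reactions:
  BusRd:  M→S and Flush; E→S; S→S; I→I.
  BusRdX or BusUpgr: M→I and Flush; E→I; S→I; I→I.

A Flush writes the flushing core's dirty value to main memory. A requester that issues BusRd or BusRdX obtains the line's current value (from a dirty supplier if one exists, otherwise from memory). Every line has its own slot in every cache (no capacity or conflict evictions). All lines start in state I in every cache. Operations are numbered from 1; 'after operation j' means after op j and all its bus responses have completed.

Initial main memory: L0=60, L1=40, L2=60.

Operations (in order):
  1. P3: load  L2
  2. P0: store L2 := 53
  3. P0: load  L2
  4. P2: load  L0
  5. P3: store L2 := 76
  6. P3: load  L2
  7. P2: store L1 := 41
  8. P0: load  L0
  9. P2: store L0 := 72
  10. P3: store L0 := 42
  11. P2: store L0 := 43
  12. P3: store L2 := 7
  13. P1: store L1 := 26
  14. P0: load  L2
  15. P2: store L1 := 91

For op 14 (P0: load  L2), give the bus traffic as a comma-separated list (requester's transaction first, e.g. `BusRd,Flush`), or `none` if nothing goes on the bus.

bus = BusRd,Flush

step 1: P3: load  L2  ⟶  IIIE  (L2)  txn=BusRd  M[L2]=60
step 2: P0: store L2 := 53  ⟶  MIII  (L2)  txn=BusRdX  M[L2]=60
step 3: P0: load  L2  ⟶  MIII  (L2)  txn=∅  M[L2]=60
step 4: P2: load  L0  ⟶  IIEI  (L0)  txn=BusRd  M[L0]=60
step 5: P3: store L2 := 76  ⟶  IIIM  (L2)  txn=BusRdX+Flush  M[L2]=53
step 6: P3: load  L2  ⟶  IIIM  (L2)  txn=∅  M[L2]=53
step 7: P2: store L1 := 41  ⟶  IIMI  (L1)  txn=BusRdX  M[L1]=40
step 8: P0: load  L0  ⟶  SISI  (L0)  txn=BusRd  M[L0]=60
step 9: P2: store L0 := 72  ⟶  IIMI  (L0)  txn=BusUpgr  M[L0]=60
step 10: P3: store L0 := 42  ⟶  IIIM  (L0)  txn=BusRdX+Flush  M[L0]=72
step 11: P2: store L0 := 43  ⟶  IIMI  (L0)  txn=BusRdX+Flush  M[L0]=42
step 12: P3: store L2 := 7  ⟶  IIIM  (L2)  txn=∅  M[L2]=53
step 13: P1: store L1 := 26  ⟶  IMII  (L1)  txn=BusRdX+Flush  M[L1]=41
step 14: P0: load  L2  ⟶  SIIS  (L2)  txn=BusRd+Flush  M[L2]=7
step 15: P2: store L1 := 91  ⟶  IIMI  (L1)  txn=BusRdX+Flush  M[L1]=26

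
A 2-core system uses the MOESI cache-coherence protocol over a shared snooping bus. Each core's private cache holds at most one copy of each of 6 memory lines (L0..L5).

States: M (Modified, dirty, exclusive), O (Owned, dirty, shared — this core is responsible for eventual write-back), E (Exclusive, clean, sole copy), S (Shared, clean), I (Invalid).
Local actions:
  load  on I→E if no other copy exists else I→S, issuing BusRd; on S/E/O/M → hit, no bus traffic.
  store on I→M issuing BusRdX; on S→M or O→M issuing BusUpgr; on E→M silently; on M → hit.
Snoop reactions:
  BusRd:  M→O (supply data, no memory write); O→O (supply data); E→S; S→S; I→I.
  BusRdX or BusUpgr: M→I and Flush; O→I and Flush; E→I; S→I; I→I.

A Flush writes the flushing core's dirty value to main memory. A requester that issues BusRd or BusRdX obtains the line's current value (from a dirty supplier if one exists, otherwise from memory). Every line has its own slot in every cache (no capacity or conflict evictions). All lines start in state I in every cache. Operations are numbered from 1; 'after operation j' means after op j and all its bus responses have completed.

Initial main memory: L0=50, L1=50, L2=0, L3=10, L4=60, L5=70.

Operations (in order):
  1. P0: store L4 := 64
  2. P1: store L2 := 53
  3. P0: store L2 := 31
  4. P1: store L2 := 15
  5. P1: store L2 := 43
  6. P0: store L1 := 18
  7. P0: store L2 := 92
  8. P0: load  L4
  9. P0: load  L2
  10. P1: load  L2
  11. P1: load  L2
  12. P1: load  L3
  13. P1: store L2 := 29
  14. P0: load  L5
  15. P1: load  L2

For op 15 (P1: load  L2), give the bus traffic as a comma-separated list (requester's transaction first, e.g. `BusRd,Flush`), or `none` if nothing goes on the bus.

[1] P0: store L4 := 64 | P0:M(64), P1:I | bus: BusRdX
[2] P1: store L2 := 53 | P0:I, P1:M(53) | bus: BusRdX
[3] P0: store L2 := 31 | P0:M(31), P1:I | bus: BusRdX,Flush
[4] P1: store L2 := 15 | P0:I, P1:M(15) | bus: BusRdX,Flush
[5] P1: store L2 := 43 | P0:I, P1:M(43) | bus: none
[6] P0: store L1 := 18 | P0:M(18), P1:I | bus: BusRdX
[7] P0: store L2 := 92 | P0:M(92), P1:I | bus: BusRdX,Flush
[8] P0: load  L4 | P0:M(64), P1:I | bus: none
[9] P0: load  L2 | P0:M(92), P1:I | bus: none
[10] P1: load  L2 | P0:O(92), P1:S(92) | bus: BusRd
[11] P1: load  L2 | P0:O(92), P1:S(92) | bus: none
[12] P1: load  L3 | P0:I, P1:E(10) | bus: BusRd
[13] P1: store L2 := 29 | P0:I, P1:M(29) | bus: BusUpgr,Flush
[14] P0: load  L5 | P0:E(70), P1:I | bus: BusRd
[15] P1: load  L2 | P0:I, P1:M(29) | bus: none

bus = none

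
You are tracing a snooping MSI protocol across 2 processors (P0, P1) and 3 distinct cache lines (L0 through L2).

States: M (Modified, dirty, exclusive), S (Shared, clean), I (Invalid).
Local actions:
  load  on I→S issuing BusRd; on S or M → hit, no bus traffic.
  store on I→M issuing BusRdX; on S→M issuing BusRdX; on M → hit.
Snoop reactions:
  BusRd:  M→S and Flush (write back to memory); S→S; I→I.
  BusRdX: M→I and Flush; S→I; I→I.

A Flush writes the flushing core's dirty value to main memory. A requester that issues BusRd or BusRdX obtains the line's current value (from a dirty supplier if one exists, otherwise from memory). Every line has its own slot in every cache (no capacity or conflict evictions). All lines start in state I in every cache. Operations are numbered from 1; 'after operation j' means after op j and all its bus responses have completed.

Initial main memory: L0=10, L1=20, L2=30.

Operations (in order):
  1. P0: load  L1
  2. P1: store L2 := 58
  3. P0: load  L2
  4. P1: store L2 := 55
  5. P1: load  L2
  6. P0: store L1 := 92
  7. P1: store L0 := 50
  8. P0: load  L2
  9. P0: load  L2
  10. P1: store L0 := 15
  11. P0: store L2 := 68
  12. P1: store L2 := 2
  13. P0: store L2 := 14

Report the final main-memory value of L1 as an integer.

memory[L1] = 20

1. P0: load  L1  bus=[BusRd]  L1: P0=S P1=I  mem[L1]=20
2. P1: store L2 := 58  bus=[BusRdX]  L2: P0=I P1=M  mem[L2]=30
3. P0: load  L2  bus=[BusRd,Flush]  L2: P0=S P1=S  mem[L2]=58
4. P1: store L2 := 55  bus=[BusRdX]  L2: P0=I P1=M  mem[L2]=58
5. P1: load  L2  bus=[-]  L2: P0=I P1=M  mem[L2]=58
6. P0: store L1 := 92  bus=[BusRdX]  L1: P0=M P1=I  mem[L1]=20
7. P1: store L0 := 50  bus=[BusRdX]  L0: P0=I P1=M  mem[L0]=10
8. P0: load  L2  bus=[BusRd,Flush]  L2: P0=S P1=S  mem[L2]=55
9. P0: load  L2  bus=[-]  L2: P0=S P1=S  mem[L2]=55
10. P1: store L0 := 15  bus=[-]  L0: P0=I P1=M  mem[L0]=10
11. P0: store L2 := 68  bus=[BusRdX]  L2: P0=M P1=I  mem[L2]=55
12. P1: store L2 := 2  bus=[BusRdX,Flush]  L2: P0=I P1=M  mem[L2]=68
13. P0: store L2 := 14  bus=[BusRdX,Flush]  L2: P0=M P1=I  mem[L2]=2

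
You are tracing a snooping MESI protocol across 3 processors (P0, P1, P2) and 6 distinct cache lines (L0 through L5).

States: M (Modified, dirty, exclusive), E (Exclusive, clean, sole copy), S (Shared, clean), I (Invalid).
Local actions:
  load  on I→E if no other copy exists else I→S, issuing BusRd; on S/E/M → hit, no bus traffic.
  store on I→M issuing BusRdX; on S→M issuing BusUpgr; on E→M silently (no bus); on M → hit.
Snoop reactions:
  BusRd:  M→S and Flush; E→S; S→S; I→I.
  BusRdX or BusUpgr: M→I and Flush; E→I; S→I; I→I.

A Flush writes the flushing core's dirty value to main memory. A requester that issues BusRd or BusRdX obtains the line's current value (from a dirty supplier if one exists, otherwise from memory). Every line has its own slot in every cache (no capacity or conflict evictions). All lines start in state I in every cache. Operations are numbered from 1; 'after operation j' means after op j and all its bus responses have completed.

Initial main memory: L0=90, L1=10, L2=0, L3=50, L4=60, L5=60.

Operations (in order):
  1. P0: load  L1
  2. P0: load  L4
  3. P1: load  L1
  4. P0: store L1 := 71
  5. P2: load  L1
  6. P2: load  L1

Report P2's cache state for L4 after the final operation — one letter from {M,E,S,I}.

state = I

  op1 P0: load  L1 → E/I/I on L1; bus BusRd; mem=10
  op2 P0: load  L4 → E/I/I on L4; bus BusRd; mem=60
  op3 P1: load  L1 → S/S/I on L1; bus BusRd; mem=10
  op4 P0: store L1 := 71 → M/I/I on L1; bus BusUpgr; mem=10
  op5 P2: load  L1 → S/I/S on L1; bus BusRd Flush; mem=71
  op6 P2: load  L1 → S/I/S on L1; bus (none); mem=71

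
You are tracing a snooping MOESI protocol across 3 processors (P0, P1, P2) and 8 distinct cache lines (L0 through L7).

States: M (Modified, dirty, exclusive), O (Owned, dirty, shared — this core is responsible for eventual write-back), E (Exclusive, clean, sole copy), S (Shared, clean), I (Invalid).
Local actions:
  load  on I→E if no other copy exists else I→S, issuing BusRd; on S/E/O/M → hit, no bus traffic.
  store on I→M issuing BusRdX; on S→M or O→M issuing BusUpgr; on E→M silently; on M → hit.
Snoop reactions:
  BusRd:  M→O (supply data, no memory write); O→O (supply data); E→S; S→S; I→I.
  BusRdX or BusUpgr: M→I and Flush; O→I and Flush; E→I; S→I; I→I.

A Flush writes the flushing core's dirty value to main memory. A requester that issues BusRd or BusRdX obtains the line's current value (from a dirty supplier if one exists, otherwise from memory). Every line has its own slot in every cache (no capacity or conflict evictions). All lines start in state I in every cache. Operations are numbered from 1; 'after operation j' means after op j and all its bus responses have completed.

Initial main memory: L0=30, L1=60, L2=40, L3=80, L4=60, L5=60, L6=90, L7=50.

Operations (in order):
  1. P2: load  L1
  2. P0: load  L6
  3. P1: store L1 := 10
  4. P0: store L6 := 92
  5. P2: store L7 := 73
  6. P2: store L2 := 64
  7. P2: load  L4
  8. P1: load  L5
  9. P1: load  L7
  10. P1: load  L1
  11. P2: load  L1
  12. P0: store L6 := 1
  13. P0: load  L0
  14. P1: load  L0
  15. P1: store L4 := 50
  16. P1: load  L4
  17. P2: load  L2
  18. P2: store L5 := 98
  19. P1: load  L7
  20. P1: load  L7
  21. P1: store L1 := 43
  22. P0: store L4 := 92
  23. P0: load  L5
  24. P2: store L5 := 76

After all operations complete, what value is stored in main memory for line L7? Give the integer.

  op1 P2: load  L1 → I/I/E on L1; bus BusRd; mem=60
  op2 P0: load  L6 → E/I/I on L6; bus BusRd; mem=90
  op3 P1: store L1 := 10 → I/M/I on L1; bus BusRdX; mem=60
  op4 P0: store L6 := 92 → M/I/I on L6; bus (none); mem=90
  op5 P2: store L7 := 73 → I/I/M on L7; bus BusRdX; mem=50
  op6 P2: store L2 := 64 → I/I/M on L2; bus BusRdX; mem=40
  op7 P2: load  L4 → I/I/E on L4; bus BusRd; mem=60
  op8 P1: load  L5 → I/E/I on L5; bus BusRd; mem=60
  op9 P1: load  L7 → I/S/O on L7; bus BusRd; mem=50
  op10 P1: load  L1 → I/M/I on L1; bus (none); mem=60
  op11 P2: load  L1 → I/O/S on L1; bus BusRd; mem=60
  op12 P0: store L6 := 1 → M/I/I on L6; bus (none); mem=90
  op13 P0: load  L0 → E/I/I on L0; bus BusRd; mem=30
  op14 P1: load  L0 → S/S/I on L0; bus BusRd; mem=30
  op15 P1: store L4 := 50 → I/M/I on L4; bus BusRdX; mem=60
  op16 P1: load  L4 → I/M/I on L4; bus (none); mem=60
  op17 P2: load  L2 → I/I/M on L2; bus (none); mem=40
  op18 P2: store L5 := 98 → I/I/M on L5; bus BusRdX; mem=60
  op19 P1: load  L7 → I/S/O on L7; bus (none); mem=50
  op20 P1: load  L7 → I/S/O on L7; bus (none); mem=50
  op21 P1: store L1 := 43 → I/M/I on L1; bus BusUpgr; mem=60
  op22 P0: store L4 := 92 → M/I/I on L4; bus BusRdX Flush; mem=50
  op23 P0: load  L5 → S/I/O on L5; bus BusRd; mem=60
  op24 P2: store L5 := 76 → I/I/M on L5; bus BusUpgr; mem=60

memory[L7] = 50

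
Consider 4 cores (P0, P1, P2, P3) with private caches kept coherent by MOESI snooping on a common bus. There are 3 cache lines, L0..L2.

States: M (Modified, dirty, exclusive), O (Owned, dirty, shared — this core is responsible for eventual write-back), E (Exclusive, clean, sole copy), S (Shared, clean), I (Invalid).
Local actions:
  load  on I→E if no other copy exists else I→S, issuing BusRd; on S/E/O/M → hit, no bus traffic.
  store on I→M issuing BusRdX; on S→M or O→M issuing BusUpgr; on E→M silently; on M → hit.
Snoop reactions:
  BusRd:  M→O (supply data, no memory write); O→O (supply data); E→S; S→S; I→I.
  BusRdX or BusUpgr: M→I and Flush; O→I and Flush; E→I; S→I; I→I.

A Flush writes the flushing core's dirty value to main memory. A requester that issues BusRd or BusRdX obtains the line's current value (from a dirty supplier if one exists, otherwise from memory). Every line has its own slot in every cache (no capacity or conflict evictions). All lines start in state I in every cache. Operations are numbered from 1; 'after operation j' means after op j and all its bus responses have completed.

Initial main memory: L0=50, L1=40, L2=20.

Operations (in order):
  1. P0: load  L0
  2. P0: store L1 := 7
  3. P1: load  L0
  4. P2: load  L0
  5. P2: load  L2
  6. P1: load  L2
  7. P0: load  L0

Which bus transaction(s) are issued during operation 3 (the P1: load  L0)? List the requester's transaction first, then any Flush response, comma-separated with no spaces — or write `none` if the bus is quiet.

bus = BusRd

1. P0: load  L0  bus=[BusRd]  L0: P0=E P1=I P2=I P3=I  mem[L0]=50
2. P0: store L1 := 7  bus=[BusRdX]  L1: P0=M P1=I P2=I P3=I  mem[L1]=40
3. P1: load  L0  bus=[BusRd]  L0: P0=S P1=S P2=I P3=I  mem[L0]=50
4. P2: load  L0  bus=[BusRd]  L0: P0=S P1=S P2=S P3=I  mem[L0]=50
5. P2: load  L2  bus=[BusRd]  L2: P0=I P1=I P2=E P3=I  mem[L2]=20
6. P1: load  L2  bus=[BusRd]  L2: P0=I P1=S P2=S P3=I  mem[L2]=20
7. P0: load  L0  bus=[-]  L0: P0=S P1=S P2=S P3=I  mem[L0]=50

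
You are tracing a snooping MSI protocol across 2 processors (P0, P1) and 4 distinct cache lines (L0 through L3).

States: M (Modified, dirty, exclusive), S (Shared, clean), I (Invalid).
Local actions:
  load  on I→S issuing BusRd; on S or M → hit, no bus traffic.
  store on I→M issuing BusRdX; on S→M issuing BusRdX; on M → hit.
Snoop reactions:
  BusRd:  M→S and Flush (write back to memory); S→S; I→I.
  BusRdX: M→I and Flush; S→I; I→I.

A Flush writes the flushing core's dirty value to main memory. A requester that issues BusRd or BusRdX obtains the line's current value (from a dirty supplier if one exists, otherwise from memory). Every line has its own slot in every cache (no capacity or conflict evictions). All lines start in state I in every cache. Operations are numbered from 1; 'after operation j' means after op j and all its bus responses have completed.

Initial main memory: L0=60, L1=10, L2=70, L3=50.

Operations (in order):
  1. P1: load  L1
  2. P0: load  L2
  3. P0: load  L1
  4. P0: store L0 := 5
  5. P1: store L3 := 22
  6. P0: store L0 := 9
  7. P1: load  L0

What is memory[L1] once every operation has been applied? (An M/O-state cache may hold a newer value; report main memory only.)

1. P1: load  L1  bus=[BusRd]  L1: P0=I P1=S  mem[L1]=10
2. P0: load  L2  bus=[BusRd]  L2: P0=S P1=I  mem[L2]=70
3. P0: load  L1  bus=[BusRd]  L1: P0=S P1=S  mem[L1]=10
4. P0: store L0 := 5  bus=[BusRdX]  L0: P0=M P1=I  mem[L0]=60
5. P1: store L3 := 22  bus=[BusRdX]  L3: P0=I P1=M  mem[L3]=50
6. P0: store L0 := 9  bus=[-]  L0: P0=M P1=I  mem[L0]=60
7. P1: load  L0  bus=[BusRd,Flush]  L0: P0=S P1=S  mem[L0]=9

memory[L1] = 10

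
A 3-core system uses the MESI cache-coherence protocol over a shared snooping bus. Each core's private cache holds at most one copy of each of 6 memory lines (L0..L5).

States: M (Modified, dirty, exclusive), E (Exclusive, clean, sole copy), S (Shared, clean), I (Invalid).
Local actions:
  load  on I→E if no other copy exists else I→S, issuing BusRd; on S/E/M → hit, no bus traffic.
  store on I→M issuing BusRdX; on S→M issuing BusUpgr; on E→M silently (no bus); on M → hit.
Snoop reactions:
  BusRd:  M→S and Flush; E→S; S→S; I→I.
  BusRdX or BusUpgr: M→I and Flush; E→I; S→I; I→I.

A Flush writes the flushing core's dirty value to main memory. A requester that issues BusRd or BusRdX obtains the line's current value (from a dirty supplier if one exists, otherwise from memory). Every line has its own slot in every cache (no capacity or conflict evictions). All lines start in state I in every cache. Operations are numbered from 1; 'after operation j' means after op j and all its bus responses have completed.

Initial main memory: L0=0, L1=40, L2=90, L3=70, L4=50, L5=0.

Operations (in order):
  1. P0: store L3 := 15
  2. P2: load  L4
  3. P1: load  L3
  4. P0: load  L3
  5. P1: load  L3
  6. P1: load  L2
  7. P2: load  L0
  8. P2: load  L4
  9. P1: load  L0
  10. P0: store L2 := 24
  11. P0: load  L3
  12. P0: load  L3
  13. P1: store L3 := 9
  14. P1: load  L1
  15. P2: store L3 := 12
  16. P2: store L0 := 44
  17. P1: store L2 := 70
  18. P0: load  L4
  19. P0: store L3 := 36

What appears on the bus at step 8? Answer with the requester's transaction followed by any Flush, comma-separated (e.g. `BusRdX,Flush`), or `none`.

bus = none

[1] P0: store L3 := 15 | P0:M(15), P1:I, P2:I | bus: BusRdX
[2] P2: load  L4 | P0:I, P1:I, P2:E(50) | bus: BusRd
[3] P1: load  L3 | P0:S(15), P1:S(15), P2:I | bus: BusRd,Flush
[4] P0: load  L3 | P0:S(15), P1:S(15), P2:I | bus: none
[5] P1: load  L3 | P0:S(15), P1:S(15), P2:I | bus: none
[6] P1: load  L2 | P0:I, P1:E(90), P2:I | bus: BusRd
[7] P2: load  L0 | P0:I, P1:I, P2:E(0) | bus: BusRd
[8] P2: load  L4 | P0:I, P1:I, P2:E(50) | bus: none
[9] P1: load  L0 | P0:I, P1:S(0), P2:S(0) | bus: BusRd
[10] P0: store L2 := 24 | P0:M(24), P1:I, P2:I | bus: BusRdX
[11] P0: load  L3 | P0:S(15), P1:S(15), P2:I | bus: none
[12] P0: load  L3 | P0:S(15), P1:S(15), P2:I | bus: none
[13] P1: store L3 := 9 | P0:I, P1:M(9), P2:I | bus: BusUpgr
[14] P1: load  L1 | P0:I, P1:E(40), P2:I | bus: BusRd
[15] P2: store L3 := 12 | P0:I, P1:I, P2:M(12) | bus: BusRdX,Flush
[16] P2: store L0 := 44 | P0:I, P1:I, P2:M(44) | bus: BusUpgr
[17] P1: store L2 := 70 | P0:I, P1:M(70), P2:I | bus: BusRdX,Flush
[18] P0: load  L4 | P0:S(50), P1:I, P2:S(50) | bus: BusRd
[19] P0: store L3 := 36 | P0:M(36), P1:I, P2:I | bus: BusRdX,Flush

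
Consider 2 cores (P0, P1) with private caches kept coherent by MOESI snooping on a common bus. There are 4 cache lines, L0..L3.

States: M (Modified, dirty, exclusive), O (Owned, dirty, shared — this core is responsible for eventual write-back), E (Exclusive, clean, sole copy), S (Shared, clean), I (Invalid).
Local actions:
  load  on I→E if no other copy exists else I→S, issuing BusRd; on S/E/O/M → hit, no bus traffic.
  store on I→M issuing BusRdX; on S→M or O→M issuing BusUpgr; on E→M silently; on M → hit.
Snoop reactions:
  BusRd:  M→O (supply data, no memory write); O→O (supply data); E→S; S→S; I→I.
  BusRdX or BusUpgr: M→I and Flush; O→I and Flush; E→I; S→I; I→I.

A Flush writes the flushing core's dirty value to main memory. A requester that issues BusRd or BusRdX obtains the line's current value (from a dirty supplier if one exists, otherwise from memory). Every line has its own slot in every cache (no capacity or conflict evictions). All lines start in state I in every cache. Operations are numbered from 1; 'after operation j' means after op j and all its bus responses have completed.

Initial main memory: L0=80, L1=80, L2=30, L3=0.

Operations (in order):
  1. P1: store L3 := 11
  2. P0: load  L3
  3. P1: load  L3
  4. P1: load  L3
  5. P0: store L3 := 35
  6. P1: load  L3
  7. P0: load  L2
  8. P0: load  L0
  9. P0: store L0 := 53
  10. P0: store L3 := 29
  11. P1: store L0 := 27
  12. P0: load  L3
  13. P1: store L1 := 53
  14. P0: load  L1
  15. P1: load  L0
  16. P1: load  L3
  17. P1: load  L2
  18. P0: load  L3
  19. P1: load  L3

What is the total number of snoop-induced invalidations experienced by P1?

1. P1: store L3 := 11  bus=[BusRdX]  L3: P0=I P1=M  mem[L3]=0
2. P0: load  L3  bus=[BusRd]  L3: P0=S P1=O  mem[L3]=0
3. P1: load  L3  bus=[-]  L3: P0=S P1=O  mem[L3]=0
4. P1: load  L3  bus=[-]  L3: P0=S P1=O  mem[L3]=0
5. P0: store L3 := 35  bus=[BusUpgr,Flush]  L3: P0=M P1=I  mem[L3]=11
6. P1: load  L3  bus=[BusRd]  L3: P0=O P1=S  mem[L3]=11
7. P0: load  L2  bus=[BusRd]  L2: P0=E P1=I  mem[L2]=30
8. P0: load  L0  bus=[BusRd]  L0: P0=E P1=I  mem[L0]=80
9. P0: store L0 := 53  bus=[-]  L0: P0=M P1=I  mem[L0]=80
10. P0: store L3 := 29  bus=[BusUpgr]  L3: P0=M P1=I  mem[L3]=11
11. P1: store L0 := 27  bus=[BusRdX,Flush]  L0: P0=I P1=M  mem[L0]=53
12. P0: load  L3  bus=[-]  L3: P0=M P1=I  mem[L3]=11
13. P1: store L1 := 53  bus=[BusRdX]  L1: P0=I P1=M  mem[L1]=80
14. P0: load  L1  bus=[BusRd]  L1: P0=S P1=O  mem[L1]=80
15. P1: load  L0  bus=[-]  L0: P0=I P1=M  mem[L0]=53
16. P1: load  L3  bus=[BusRd]  L3: P0=O P1=S  mem[L3]=11
17. P1: load  L2  bus=[BusRd]  L2: P0=S P1=S  mem[L2]=30
18. P0: load  L3  bus=[-]  L3: P0=O P1=S  mem[L3]=11
19. P1: load  L3  bus=[-]  L3: P0=O P1=S  mem[L3]=11

invalidations = 2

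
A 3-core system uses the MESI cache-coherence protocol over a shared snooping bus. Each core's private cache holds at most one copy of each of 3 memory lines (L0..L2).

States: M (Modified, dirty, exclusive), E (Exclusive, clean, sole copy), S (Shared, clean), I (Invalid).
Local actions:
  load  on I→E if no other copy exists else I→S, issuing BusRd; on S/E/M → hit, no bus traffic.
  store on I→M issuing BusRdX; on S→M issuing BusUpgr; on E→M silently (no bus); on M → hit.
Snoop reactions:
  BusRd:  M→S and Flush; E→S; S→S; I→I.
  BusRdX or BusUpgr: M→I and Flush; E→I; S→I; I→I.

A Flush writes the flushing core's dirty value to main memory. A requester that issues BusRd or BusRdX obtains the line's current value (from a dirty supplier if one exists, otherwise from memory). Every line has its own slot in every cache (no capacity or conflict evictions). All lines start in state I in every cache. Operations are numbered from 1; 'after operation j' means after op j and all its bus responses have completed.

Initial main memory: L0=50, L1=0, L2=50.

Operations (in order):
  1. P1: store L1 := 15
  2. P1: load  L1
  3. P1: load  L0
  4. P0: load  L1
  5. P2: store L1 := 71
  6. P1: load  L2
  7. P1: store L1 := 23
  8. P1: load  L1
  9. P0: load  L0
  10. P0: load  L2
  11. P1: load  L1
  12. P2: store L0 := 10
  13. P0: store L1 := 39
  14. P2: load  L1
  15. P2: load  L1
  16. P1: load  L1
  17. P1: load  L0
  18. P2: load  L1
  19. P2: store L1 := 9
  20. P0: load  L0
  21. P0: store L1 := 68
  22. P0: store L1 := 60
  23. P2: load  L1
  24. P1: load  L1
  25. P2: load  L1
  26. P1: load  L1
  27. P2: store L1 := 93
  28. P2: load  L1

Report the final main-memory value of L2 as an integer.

1. P1: store L1 := 15  bus=[BusRdX]  L1: P0=I P1=M P2=I  mem[L1]=0
2. P1: load  L1  bus=[-]  L1: P0=I P1=M P2=I  mem[L1]=0
3. P1: load  L0  bus=[BusRd]  L0: P0=I P1=E P2=I  mem[L0]=50
4. P0: load  L1  bus=[BusRd,Flush]  L1: P0=S P1=S P2=I  mem[L1]=15
5. P2: store L1 := 71  bus=[BusRdX]  L1: P0=I P1=I P2=M  mem[L1]=15
6. P1: load  L2  bus=[BusRd]  L2: P0=I P1=E P2=I  mem[L2]=50
7. P1: store L1 := 23  bus=[BusRdX,Flush]  L1: P0=I P1=M P2=I  mem[L1]=71
8. P1: load  L1  bus=[-]  L1: P0=I P1=M P2=I  mem[L1]=71
9. P0: load  L0  bus=[BusRd]  L0: P0=S P1=S P2=I  mem[L0]=50
10. P0: load  L2  bus=[BusRd]  L2: P0=S P1=S P2=I  mem[L2]=50
11. P1: load  L1  bus=[-]  L1: P0=I P1=M P2=I  mem[L1]=71
12. P2: store L0 := 10  bus=[BusRdX]  L0: P0=I P1=I P2=M  mem[L0]=50
13. P0: store L1 := 39  bus=[BusRdX,Flush]  L1: P0=M P1=I P2=I  mem[L1]=23
14. P2: load  L1  bus=[BusRd,Flush]  L1: P0=S P1=I P2=S  mem[L1]=39
15. P2: load  L1  bus=[-]  L1: P0=S P1=I P2=S  mem[L1]=39
16. P1: load  L1  bus=[BusRd]  L1: P0=S P1=S P2=S  mem[L1]=39
17. P1: load  L0  bus=[BusRd,Flush]  L0: P0=I P1=S P2=S  mem[L0]=10
18. P2: load  L1  bus=[-]  L1: P0=S P1=S P2=S  mem[L1]=39
19. P2: store L1 := 9  bus=[BusUpgr]  L1: P0=I P1=I P2=M  mem[L1]=39
20. P0: load  L0  bus=[BusRd]  L0: P0=S P1=S P2=S  mem[L0]=10
21. P0: store L1 := 68  bus=[BusRdX,Flush]  L1: P0=M P1=I P2=I  mem[L1]=9
22. P0: store L1 := 60  bus=[-]  L1: P0=M P1=I P2=I  mem[L1]=9
23. P2: load  L1  bus=[BusRd,Flush]  L1: P0=S P1=I P2=S  mem[L1]=60
24. P1: load  L1  bus=[BusRd]  L1: P0=S P1=S P2=S  mem[L1]=60
25. P2: load  L1  bus=[-]  L1: P0=S P1=S P2=S  mem[L1]=60
26. P1: load  L1  bus=[-]  L1: P0=S P1=S P2=S  mem[L1]=60
27. P2: store L1 := 93  bus=[BusUpgr]  L1: P0=I P1=I P2=M  mem[L1]=60
28. P2: load  L1  bus=[-]  L1: P0=I P1=I P2=M  mem[L1]=60

memory[L2] = 50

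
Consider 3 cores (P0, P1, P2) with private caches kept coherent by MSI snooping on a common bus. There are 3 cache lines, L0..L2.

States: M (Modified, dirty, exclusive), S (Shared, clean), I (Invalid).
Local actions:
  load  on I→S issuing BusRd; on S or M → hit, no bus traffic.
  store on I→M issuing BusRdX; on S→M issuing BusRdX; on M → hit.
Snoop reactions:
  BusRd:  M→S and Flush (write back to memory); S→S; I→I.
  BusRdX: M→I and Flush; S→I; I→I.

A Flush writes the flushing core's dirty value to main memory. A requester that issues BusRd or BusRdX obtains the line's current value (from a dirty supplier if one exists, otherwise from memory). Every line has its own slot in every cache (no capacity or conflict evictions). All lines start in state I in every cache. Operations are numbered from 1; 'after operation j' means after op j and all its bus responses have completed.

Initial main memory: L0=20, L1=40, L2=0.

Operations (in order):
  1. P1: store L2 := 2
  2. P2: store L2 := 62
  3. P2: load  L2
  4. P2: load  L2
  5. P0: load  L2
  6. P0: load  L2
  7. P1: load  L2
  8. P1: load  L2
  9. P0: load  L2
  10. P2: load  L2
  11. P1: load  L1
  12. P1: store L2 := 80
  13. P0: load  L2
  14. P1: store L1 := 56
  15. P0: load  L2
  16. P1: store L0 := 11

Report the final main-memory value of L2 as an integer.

[1] P1: store L2 := 2 | P0:I, P1:M(2), P2:I | bus: BusRdX
[2] P2: store L2 := 62 | P0:I, P1:I, P2:M(62) | bus: BusRdX,Flush
[3] P2: load  L2 | P0:I, P1:I, P2:M(62) | bus: none
[4] P2: load  L2 | P0:I, P1:I, P2:M(62) | bus: none
[5] P0: load  L2 | P0:S(62), P1:I, P2:S(62) | bus: BusRd,Flush
[6] P0: load  L2 | P0:S(62), P1:I, P2:S(62) | bus: none
[7] P1: load  L2 | P0:S(62), P1:S(62), P2:S(62) | bus: BusRd
[8] P1: load  L2 | P0:S(62), P1:S(62), P2:S(62) | bus: none
[9] P0: load  L2 | P0:S(62), P1:S(62), P2:S(62) | bus: none
[10] P2: load  L2 | P0:S(62), P1:S(62), P2:S(62) | bus: none
[11] P1: load  L1 | P0:I, P1:S(40), P2:I | bus: BusRd
[12] P1: store L2 := 80 | P0:I, P1:M(80), P2:I | bus: BusRdX
[13] P0: load  L2 | P0:S(80), P1:S(80), P2:I | bus: BusRd,Flush
[14] P1: store L1 := 56 | P0:I, P1:M(56), P2:I | bus: BusRdX
[15] P0: load  L2 | P0:S(80), P1:S(80), P2:I | bus: none
[16] P1: store L0 := 11 | P0:I, P1:M(11), P2:I | bus: BusRdX

memory[L2] = 80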